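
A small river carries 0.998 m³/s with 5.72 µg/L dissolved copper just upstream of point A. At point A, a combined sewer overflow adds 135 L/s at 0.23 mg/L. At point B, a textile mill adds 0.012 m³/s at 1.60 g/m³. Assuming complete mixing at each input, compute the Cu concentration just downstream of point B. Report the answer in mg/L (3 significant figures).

0.0489 mg/L

5.72 µg/L = 0.00572 mg/L.
135 L/s = 0.135 m³/s.
After input A: C = (0.998·0.00572 + 0.135·0.23) / 1.133 = 0.03244 mg/L.
After input B: C = (1.133·0.03244 + 0.012·1.6) / 1.145 = 0.04887 mg/L.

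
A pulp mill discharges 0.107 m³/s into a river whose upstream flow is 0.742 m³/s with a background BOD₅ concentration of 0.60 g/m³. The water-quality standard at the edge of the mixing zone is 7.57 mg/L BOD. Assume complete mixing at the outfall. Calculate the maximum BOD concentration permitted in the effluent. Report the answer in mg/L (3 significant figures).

Mass balance: 7.57·0.849 = 0.107·Cₑ + 0.742·0.6.
Cₑ = (6.427 − 0.4452) / 0.107 = 55.9 mg/L.

55.9 mg/L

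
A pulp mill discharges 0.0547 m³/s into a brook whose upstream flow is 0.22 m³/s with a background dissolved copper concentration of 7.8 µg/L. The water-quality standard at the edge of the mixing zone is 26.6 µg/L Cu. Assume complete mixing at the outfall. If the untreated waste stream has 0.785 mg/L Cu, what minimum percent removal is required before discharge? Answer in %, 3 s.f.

87.0 %

7.8 µg/L = 0.0078 mg/L.
26.6 µg/L = 0.0266 mg/L.
Mass balance: 0.0266·0.2747 = 0.0547·Cₑ + 0.22·0.0078.
Cₑ = (0.007307 − 0.001716) / 0.0547 = 0.1022 mg/L.
Required removal = 1 − 0.1022/0.785 = 86.98 %.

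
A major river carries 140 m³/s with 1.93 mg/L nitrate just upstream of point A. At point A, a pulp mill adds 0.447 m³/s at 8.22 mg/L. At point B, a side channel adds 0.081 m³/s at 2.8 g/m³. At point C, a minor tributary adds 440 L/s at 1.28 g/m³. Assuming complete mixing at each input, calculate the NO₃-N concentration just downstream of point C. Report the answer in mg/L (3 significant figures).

After input A: C = (140·1.93 + 0.447·8.22) / 140.4 = 1.95 mg/L.
After input B: C = (140.4·1.95 + 0.081·2.8) / 140.5 = 1.951 mg/L.
440 L/s = 0.44 m³/s.
After input C: C = (140.5·1.951 + 0.44·1.28) / 141 = 1.948 mg/L.

1.95 mg/L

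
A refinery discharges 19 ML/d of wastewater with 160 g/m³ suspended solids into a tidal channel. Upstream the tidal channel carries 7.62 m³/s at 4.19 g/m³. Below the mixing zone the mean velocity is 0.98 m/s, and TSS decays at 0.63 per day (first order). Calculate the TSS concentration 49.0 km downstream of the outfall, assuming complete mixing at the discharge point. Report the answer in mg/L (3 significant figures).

19 ML/d = 0.2199 m³/s.
After complete mixing, C₀ = (0.2199·160 + 7.62·4.19) / 7.84 = 8.56 mg/L.
Travel time t = 4.9e+04 m / 0.98 m/s = 5e+04 s = 0.5787 d.
C = 8.56·exp(−0.63·0.5787) = 8.56·0.6945 = 5.945 mg/L.

5.95 mg/L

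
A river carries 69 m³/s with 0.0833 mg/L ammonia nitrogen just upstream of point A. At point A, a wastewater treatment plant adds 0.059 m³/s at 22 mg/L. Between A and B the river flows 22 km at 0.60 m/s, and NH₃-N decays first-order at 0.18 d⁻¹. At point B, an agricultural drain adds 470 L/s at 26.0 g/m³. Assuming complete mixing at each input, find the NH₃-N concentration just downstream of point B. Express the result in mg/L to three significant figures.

0.270 mg/L

After input A: C = (69·0.0833 + 0.059·22) / 69.06 = 0.102 mg/L.
Over the 22 km reach to input B (t = 3.667e+04 s = 0.4244 d), decay gives C = 0.102·exp(−0.18·0.4244) = 0.09452 mg/L.
470 L/s = 0.47 m³/s.
After input B: C = (69.06·0.09452 + 0.47·26) / 69.53 = 0.2696 mg/L.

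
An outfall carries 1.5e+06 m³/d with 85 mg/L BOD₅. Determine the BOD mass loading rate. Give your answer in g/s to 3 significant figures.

1480 g/s

1.5e+06 m³/d = 17.36 m³/s.
Mass flux = Q·C = 17.36 m³/s × 85 g/m³ = 1476 g/s.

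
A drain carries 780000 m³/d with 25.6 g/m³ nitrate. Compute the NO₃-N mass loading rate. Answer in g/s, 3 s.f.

780000 m³/d = 9.028 m³/s.
Mass flux = Q·C = 9.028 m³/s × 25.6 g/m³ = 231.1 g/s.

231 g/s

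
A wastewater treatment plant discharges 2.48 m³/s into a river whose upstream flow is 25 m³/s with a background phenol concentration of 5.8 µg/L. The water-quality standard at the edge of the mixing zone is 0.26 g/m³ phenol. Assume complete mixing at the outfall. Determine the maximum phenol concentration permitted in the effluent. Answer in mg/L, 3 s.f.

2.82 mg/L

5.8 µg/L = 0.0058 mg/L.
Mass balance: 0.26·27.48 = 2.48·Cₑ + 25·0.0058.
Cₑ = (7.145 − 0.145) / 2.48 = 2.823 mg/L.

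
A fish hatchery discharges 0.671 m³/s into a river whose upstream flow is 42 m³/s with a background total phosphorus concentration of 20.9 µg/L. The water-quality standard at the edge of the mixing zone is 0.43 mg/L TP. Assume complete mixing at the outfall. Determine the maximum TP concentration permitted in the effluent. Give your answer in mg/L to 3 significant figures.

26.0 mg/L

20.9 µg/L = 0.0209 mg/L.
Mass balance: 0.43·42.67 = 0.671·Cₑ + 42·0.0209.
Cₑ = (18.35 − 0.8778) / 0.671 = 26.04 mg/L.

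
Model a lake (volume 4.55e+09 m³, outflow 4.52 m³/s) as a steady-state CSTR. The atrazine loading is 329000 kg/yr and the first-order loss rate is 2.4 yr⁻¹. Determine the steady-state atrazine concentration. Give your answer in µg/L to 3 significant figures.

Outflow Q = 4.52 m³/s × 3.156e+07 s/yr = 1.426e+08 m³/yr.
Steady-state CSTR mass balance: W = Q·C + k·V·C, so C = W/(Q + kV).
Q + kV = 1.426e+08 + 2.4·4.55e+09 = 1.106e+10 m³/yr.
C = 329000/1.106e+10 = 2.974e-05 kg/m³ = 0.02974 mg/L = 29.74 µg/L.

29.7 µg/L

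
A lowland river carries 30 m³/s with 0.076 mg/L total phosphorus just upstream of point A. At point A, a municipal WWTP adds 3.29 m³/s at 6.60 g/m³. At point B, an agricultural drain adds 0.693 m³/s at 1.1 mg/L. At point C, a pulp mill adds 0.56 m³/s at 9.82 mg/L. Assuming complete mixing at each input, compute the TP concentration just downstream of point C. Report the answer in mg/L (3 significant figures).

After input A: C = (30·0.076 + 3.29·6.6) / 33.29 = 0.7208 mg/L.
After input B: C = (33.29·0.7208 + 0.693·1.1) / 33.98 = 0.7285 mg/L.
After input C: C = (33.98·0.7285 + 0.56·9.82) / 34.54 = 0.8759 mg/L.

0.876 mg/L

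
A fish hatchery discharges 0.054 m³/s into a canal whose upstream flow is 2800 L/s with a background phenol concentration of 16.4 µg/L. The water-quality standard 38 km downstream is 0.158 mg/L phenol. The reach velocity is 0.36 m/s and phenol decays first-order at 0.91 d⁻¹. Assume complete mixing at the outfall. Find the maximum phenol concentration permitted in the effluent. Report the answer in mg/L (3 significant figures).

24.5 mg/L

2800 L/s = 2.8 m³/s.
16.4 µg/L = 0.0164 mg/L.
Travel time to the compliance point: t = 3.8e+04/0.36 = 1.056e+05 s = 1.222 d; decay factor exp(−0.91·1.222) = 0.329.
So the concentration just after mixing may be at most 0.158/0.329 = 0.4803 mg/L.
Mass balance: 0.4803·2.854 = 0.054·Cₑ + 2.8·0.0164.
Cₑ = (1.371 − 0.04592) / 0.054 = 24.53 mg/L.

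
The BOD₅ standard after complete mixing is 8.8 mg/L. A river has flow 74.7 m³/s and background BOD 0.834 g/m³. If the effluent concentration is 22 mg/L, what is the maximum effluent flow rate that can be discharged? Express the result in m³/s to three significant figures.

Mass balance at complete mixing: C_std·(Q_w + Q_r) = Q_w·C_e + Q_r·C_b.
Rearranging, Q_w = Q_r·(C_std − C_b)/(C_e − C_std) = 74.7·(8.8 − 0.834) / (22 − 8.8) = 45.08 m³/s.

45.1 m³/s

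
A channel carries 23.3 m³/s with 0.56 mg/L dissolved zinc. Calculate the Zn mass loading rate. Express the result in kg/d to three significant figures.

Mass flux = Q·C = 23.3 m³/s × 0.56 g/m³ = 13.05 g/s.
= 13.05 g/s × 86.4 = 1127 kg/d.

1130 kg/d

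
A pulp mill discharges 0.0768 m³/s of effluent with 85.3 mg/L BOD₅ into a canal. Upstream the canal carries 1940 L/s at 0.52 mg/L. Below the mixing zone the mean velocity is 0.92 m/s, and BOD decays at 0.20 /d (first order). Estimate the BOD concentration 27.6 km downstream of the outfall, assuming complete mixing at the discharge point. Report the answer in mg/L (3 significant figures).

3.50 mg/L

1940 L/s = 1.94 m³/s.
After complete mixing, C₀ = (0.0768·85.3 + 1.94·0.52) / 2.017 = 3.748 mg/L.
Travel time t = 2.76e+04 m / 0.92 m/s = 3e+04 s = 0.3472 d.
C = 3.748·exp(−0.20·0.3472) = 3.748·0.9329 = 3.497 mg/L.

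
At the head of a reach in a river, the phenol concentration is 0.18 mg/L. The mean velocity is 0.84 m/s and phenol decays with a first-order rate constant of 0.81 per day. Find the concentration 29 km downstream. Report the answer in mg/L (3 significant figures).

0.130 mg/L

Travel time t = 29 km / 0.84 m/s = 2.9e+04/0.84 = 3.452e+04 s = 0.3996 d.
First-order decay: C = 0.18·exp(−0.81·0.3996) = 0.18·0.7235 = 0.1302 mg/L.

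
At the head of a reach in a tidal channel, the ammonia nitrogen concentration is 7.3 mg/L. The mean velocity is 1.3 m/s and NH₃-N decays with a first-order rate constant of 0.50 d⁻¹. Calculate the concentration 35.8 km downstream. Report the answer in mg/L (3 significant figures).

6.22 mg/L

Travel time t = 35.8 km / 1.3 m/s = 3.58e+04/1.3 = 2.754e+04 s = 0.3187 d.
First-order decay: C = 7.3·exp(−0.50·0.3187) = 7.3·0.8527 = 6.225 mg/L.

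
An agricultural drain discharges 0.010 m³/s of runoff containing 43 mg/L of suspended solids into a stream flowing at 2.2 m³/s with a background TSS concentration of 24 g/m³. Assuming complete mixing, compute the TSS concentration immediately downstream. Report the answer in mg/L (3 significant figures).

Conservation of mass across the mixing zone: C = (0.01·43 + 2.2·24) / (0.01 + 2.2) = 53.23/2.21 = 24.09 mg/L.

24.1 mg/L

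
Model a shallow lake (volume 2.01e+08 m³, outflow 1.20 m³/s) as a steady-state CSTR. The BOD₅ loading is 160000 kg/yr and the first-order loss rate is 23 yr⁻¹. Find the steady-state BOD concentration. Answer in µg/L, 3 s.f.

Outflow Q = 1.20 m³/s × 3.156e+07 s/yr = 3.787e+07 m³/yr.
Steady-state CSTR mass balance: W = Q·C + k·V·C, so C = W/(Q + kV).
Q + kV = 3.787e+07 + 23·2.01e+08 = 4.661e+09 m³/yr.
C = 160000/4.661e+09 = 3.433e-05 kg/m³ = 0.03433 mg/L = 34.33 µg/L.

34.3 µg/L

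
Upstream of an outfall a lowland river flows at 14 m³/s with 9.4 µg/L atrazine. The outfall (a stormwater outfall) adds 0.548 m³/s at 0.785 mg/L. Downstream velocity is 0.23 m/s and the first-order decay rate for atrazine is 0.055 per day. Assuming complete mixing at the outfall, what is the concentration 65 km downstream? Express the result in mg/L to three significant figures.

9.4 µg/L = 0.0094 mg/L.
After complete mixing, C₀ = (0.548·0.785 + 14·0.0094) / 14.55 = 0.03862 mg/L.
Travel time t = 6.5e+04 m / 0.23 m/s = 2.826e+05 s = 3.271 d.
C = 0.03862·exp(−0.055·3.271) = 0.03862·0.8354 = 0.03226 mg/L.

0.0323 mg/L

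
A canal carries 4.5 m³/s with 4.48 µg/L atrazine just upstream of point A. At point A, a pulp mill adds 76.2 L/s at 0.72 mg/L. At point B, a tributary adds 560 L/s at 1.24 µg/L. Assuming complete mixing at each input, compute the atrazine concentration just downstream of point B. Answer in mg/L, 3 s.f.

4.48 µg/L = 0.00448 mg/L.
76.2 L/s = 0.0762 m³/s.
After input A: C = (4.5·0.00448 + 0.0762·0.72) / 4.576 = 0.01639 mg/L.
560 L/s = 0.56 m³/s.
1.24 µg/L = 0.00124 mg/L.
After input B: C = (4.576·0.01639 + 0.56·0.00124) / 5.136 = 0.01474 mg/L.

0.0147 mg/L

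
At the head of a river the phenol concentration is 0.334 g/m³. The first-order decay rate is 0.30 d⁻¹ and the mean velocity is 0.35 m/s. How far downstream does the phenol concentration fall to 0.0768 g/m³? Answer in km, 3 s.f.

From C = C₀·e^(−kt), t = ln(C₀/C)/k = ln(0.334/0.0768)/0.30 = 1.47/0.30 = 4.9 d.
Distance = v·t = 0.35 m/s × 4.233e+05 s = 1.482e+05 m = 148.2 km.

148 km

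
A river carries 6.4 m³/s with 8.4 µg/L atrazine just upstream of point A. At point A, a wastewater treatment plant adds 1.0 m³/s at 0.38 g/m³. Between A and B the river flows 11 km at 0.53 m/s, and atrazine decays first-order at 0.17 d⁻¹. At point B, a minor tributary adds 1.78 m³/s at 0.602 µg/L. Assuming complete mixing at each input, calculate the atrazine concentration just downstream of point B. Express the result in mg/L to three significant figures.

0.0455 mg/L

8.4 µg/L = 0.0084 mg/L.
After input A: C = (6.4·0.0084 + 1·0.38) / 7.4 = 0.05862 mg/L.
Over the 11 km reach to input B (t = 2.075e+04 s = 0.2402 d), decay gives C = 0.05862·exp(−0.17·0.2402) = 0.05627 mg/L.
0.602 µg/L = 0.000602 mg/L.
After input B: C = (7.4·0.05627 + 1.78·0.000602) / 9.18 = 0.04548 mg/L.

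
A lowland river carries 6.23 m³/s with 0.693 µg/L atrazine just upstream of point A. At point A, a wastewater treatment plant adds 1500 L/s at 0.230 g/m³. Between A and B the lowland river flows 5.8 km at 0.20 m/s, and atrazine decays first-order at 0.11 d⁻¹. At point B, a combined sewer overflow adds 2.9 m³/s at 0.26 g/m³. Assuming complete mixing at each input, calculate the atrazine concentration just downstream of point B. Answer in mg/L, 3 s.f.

0.103 mg/L

0.693 µg/L = 0.000693 mg/L.
1500 L/s = 1.5 m³/s.
After input A: C = (6.23·0.000693 + 1.5·0.23) / 7.73 = 0.04519 mg/L.
Over the 5.8 km reach to input B (t = 2.9e+04 s = 0.3356 d), decay gives C = 0.04519·exp(−0.11·0.3356) = 0.04355 mg/L.
After input B: C = (7.73·0.04355 + 2.9·0.26) / 10.63 = 0.1026 mg/L.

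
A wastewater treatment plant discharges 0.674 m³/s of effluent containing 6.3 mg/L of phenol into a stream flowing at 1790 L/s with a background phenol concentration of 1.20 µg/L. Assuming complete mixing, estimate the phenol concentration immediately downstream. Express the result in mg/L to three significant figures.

1790 L/s = 1.79 m³/s.
1.20 µg/L = 0.0012 mg/L.
Conservation of mass across the mixing zone: C = (0.674·6.3 + 1.79·0.0012) / (0.674 + 1.79) = 4.248/2.464 = 1.724 mg/L.

1.72 mg/L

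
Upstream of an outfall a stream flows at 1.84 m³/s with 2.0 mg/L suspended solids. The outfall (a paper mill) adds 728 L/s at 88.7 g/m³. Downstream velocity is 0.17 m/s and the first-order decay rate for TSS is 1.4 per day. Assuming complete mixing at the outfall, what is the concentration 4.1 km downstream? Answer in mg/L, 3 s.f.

728 L/s = 0.728 m³/s.
After complete mixing, C₀ = (0.728·88.7 + 1.84·2) / 2.568 = 26.58 mg/L.
Travel time t = 4100 m / 0.17 m/s = 2.412e+04 s = 0.2791 d.
C = 26.58·exp(−1.4·0.2791) = 26.58·0.6765 = 17.98 mg/L.

18.0 mg/L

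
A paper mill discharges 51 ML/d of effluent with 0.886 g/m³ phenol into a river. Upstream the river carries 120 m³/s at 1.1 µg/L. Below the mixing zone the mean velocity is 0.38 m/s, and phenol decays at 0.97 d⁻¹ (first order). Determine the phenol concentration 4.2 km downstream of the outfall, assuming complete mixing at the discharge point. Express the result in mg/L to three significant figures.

51 ML/d = 0.5903 m³/s.
1.1 µg/L = 0.0011 mg/L.
After complete mixing, C₀ = (0.5903·0.886 + 120·0.0011) / 120.6 = 0.005432 mg/L.
Travel time t = 4200 m / 0.38 m/s = 1.105e+04 s = 0.1279 d.
C = 0.005432·exp(−0.97·0.1279) = 0.005432·0.8833 = 0.004798 mg/L.

0.00480 mg/L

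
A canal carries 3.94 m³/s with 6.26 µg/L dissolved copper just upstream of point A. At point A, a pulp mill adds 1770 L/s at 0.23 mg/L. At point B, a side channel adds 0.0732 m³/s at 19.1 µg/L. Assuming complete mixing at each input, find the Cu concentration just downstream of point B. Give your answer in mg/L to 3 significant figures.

6.26 µg/L = 0.00626 mg/L.
1770 L/s = 1.77 m³/s.
After input A: C = (3.94·0.00626 + 1.77·0.23) / 5.71 = 0.07562 mg/L.
19.1 µg/L = 0.0191 mg/L.
After input B: C = (5.71·0.07562 + 0.0732·0.0191) / 5.783 = 0.0749 mg/L.

0.0749 mg/L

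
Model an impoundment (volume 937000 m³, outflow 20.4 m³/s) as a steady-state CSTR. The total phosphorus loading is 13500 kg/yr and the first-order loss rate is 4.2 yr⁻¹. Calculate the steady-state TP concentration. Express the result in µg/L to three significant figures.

20.8 µg/L

Outflow Q = 20.4 m³/s × 3.156e+07 s/yr = 6.438e+08 m³/yr.
Steady-state CSTR mass balance: W = Q·C + k·V·C, so C = W/(Q + kV).
Q + kV = 6.438e+08 + 4.2·937000 = 6.477e+08 m³/yr.
C = 13500/6.477e+08 = 2.084e-05 kg/m³ = 0.02084 mg/L = 20.84 µg/L.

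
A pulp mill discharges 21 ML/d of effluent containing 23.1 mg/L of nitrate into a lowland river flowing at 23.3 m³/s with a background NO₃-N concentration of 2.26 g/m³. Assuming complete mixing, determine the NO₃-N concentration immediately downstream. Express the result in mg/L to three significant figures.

2.48 mg/L

21 ML/d = 0.2431 m³/s.
By mass balance at complete mixing, C = (0.2431·23.1 + 23.3·2.26) / (0.2431 + 23.3) = 58.27/23.54 = 2.475 mg/L.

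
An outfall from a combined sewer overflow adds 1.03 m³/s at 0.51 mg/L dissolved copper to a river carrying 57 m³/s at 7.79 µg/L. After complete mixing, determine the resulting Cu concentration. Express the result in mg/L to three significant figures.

7.79 µg/L = 0.00779 mg/L.
Conservation of mass across the mixing zone: C = (1.03·0.51 + 57·0.00779) / (1.03 + 57) = 0.9693/58.03 = 0.0167 mg/L.

0.0167 mg/L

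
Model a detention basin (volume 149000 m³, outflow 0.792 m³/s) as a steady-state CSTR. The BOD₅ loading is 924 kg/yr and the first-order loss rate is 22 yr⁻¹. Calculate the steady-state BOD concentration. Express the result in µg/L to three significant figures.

Outflow Q = 0.792 m³/s × 3.156e+07 s/yr = 2.499e+07 m³/yr.
Steady-state CSTR mass balance: W = Q·C + k·V·C, so C = W/(Q + kV).
Q + kV = 2.499e+07 + 22·149000 = 2.827e+07 m³/yr.
C = 924/2.827e+07 = 3.268e-05 kg/m³ = 0.03268 mg/L = 32.68 µg/L.

32.7 µg/L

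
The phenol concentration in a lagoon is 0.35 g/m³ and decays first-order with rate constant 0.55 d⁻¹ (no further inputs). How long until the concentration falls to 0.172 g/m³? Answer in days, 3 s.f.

1.29 d

t = ln(C₀/C)/k = ln(0.35/0.172)/0.55 = 0.7104/0.55 = 1.292 d.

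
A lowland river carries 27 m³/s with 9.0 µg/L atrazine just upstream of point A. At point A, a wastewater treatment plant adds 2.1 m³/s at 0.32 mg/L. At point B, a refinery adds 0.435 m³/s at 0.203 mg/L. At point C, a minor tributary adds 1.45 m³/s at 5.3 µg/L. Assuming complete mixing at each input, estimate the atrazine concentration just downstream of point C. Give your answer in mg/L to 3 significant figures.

9.0 µg/L = 0.009 mg/L.
After input A: C = (27·0.009 + 2.1·0.32) / 29.1 = 0.03144 mg/L.
After input B: C = (29.1·0.03144 + 0.435·0.203) / 29.54 = 0.03397 mg/L.
5.3 µg/L = 0.0053 mg/L.
After input C: C = (29.54·0.03397 + 1.45·0.0053) / 30.98 = 0.03263 mg/L.

0.0326 mg/L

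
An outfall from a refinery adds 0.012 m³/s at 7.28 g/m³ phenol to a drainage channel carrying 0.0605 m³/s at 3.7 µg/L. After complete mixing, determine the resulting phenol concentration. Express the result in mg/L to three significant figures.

1.21 mg/L

3.7 µg/L = 0.0037 mg/L.
Conservation of mass across the mixing zone: C = (0.012·7.28 + 0.0605·0.0037) / (0.012 + 0.0605) = 0.08758/0.0725 = 1.208 mg/L.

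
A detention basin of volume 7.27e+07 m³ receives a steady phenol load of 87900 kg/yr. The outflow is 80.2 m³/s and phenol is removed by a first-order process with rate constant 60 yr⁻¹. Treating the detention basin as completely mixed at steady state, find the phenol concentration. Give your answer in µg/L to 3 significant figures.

Outflow Q = 80.2 m³/s × 3.156e+07 s/yr = 2.531e+09 m³/yr.
Steady-state CSTR mass balance: W = Q·C + k·V·C, so C = W/(Q + kV).
Q + kV = 2.531e+09 + 60·7.27e+07 = 6.893e+09 m³/yr.
C = 87900/6.893e+09 = 1.275e-05 kg/m³ = 0.01275 mg/L = 12.75 µg/L.

12.8 µg/L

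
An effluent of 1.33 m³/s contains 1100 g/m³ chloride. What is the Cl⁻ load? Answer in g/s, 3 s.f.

Mass flux = Q·C = 1.33 m³/s × 1100 g/m³ = 1463 g/s.

1460 g/s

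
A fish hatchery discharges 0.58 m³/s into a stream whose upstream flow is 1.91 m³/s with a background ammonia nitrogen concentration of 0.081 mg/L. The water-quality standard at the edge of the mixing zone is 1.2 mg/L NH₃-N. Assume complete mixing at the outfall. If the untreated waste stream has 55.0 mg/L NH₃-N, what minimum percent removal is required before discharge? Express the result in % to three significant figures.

Mass balance: 1.2·2.49 = 0.58·Cₑ + 1.91·0.081.
Cₑ = (2.988 − 0.1547) / 0.58 = 4.885 mg/L.
Required removal = 1 − 4.885/55.0 = 91.12 %.

91.1 %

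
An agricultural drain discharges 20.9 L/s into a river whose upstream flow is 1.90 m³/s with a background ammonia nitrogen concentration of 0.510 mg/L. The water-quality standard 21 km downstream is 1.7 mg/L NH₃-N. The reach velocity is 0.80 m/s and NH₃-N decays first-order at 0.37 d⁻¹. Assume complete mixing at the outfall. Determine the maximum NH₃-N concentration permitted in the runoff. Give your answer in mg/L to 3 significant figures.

128 mg/L

20.9 L/s = 0.0209 m³/s.
Travel time to the compliance point: t = 2.1e+04/0.80 = 2.625e+04 s = 0.3038 d; decay factor exp(−0.37·0.3038) = 0.8937.
So the concentration just after mixing may be at most 1.7/0.8937 = 1.902 mg/L.
Mass balance: 1.902·1.921 = 0.0209·Cₑ + 1.9·0.51.
Cₑ = (3.654 − 0.969) / 0.0209 = 128.5 mg/L.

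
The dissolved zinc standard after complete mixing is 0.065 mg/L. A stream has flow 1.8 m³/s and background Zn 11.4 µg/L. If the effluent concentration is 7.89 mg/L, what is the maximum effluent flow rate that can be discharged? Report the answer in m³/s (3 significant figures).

0.0123 m³/s

11.4 µg/L = 0.0114 mg/L.
Mass balance at complete mixing: C_std·(Q_w + Q_r) = Q_w·C_e + Q_r·C_b.
Rearranging, Q_w = Q_r·(C_std − C_b)/(C_e − C_std) = 1.8·(0.065 − 0.0114) / (7.89 − 0.065) = 0.01233 m³/s.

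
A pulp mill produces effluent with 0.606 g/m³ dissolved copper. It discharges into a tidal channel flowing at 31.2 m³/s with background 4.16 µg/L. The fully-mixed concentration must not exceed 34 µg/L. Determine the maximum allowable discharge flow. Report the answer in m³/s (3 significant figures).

4.16 µg/L = 0.00416 mg/L.
34 µg/L = 0.034 mg/L.
Mass balance at complete mixing: C_std·(Q_w + Q_r) = Q_w·C_e + Q_r·C_b.
Rearranging, Q_w = Q_r·(C_std − C_b)/(C_e − C_std) = 31.2·(0.034 − 0.00416) / (0.606 − 0.034) = 1.628 m³/s.

1.63 m³/s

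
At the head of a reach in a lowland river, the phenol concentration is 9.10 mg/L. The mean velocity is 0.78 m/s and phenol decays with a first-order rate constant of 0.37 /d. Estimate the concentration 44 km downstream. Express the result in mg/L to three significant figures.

Travel time t = 44 km / 0.78 m/s = 4.4e+04/0.78 = 5.641e+04 s = 0.6529 d.
First-order decay: C = 9.10·exp(−0.37·0.6529) = 9.10·0.7854 = 7.147 mg/L.

7.15 mg/L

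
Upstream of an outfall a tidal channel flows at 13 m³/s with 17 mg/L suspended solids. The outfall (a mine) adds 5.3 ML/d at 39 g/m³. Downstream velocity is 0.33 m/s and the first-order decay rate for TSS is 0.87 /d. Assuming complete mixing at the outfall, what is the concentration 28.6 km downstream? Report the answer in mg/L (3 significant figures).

7.15 mg/L

5.3 ML/d = 0.06134 m³/s.
After complete mixing, C₀ = (0.06134·39 + 13·17) / 13.06 = 17.1 mg/L.
Travel time t = 2.86e+04 m / 0.33 m/s = 8.667e+04 s = 1.003 d.
C = 17.1·exp(−0.87·1.003) = 17.1·0.4178 = 7.146 mg/L.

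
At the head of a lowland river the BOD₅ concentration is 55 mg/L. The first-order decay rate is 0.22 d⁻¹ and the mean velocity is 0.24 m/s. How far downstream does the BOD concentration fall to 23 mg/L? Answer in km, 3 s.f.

From C = C₀·e^(−kt), t = ln(C₀/C)/k = ln(55/23)/0.22 = 0.8718/0.22 = 3.963 d.
Distance = v·t = 0.24 m/s × 3.424e+05 s = 8.217e+04 m = 82.17 km.

82.2 km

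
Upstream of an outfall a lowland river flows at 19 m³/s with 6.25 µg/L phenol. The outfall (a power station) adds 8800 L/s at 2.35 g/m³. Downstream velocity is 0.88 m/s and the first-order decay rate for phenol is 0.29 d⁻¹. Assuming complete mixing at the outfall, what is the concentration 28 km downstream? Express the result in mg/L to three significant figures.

8800 L/s = 8.8 m³/s.
6.25 µg/L = 0.00625 mg/L.
After complete mixing, C₀ = (8.8·2.35 + 19·0.00625) / 27.8 = 0.7482 mg/L.
Travel time t = 2.8e+04 m / 0.88 m/s = 3.182e+04 s = 0.3683 d.
C = 0.7482·exp(−0.29·0.3683) = 0.7482·0.8987 = 0.6724 mg/L.

0.672 mg/L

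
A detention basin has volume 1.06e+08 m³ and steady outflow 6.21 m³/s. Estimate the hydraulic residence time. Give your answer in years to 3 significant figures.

0.541 yr

Q = 6.21 m³/s × 3.156e+07 s/yr = 1.96e+08 m³/yr.
Hydraulic residence time τ = V/Q = 1.06e+08/1.96e+08 = 0.5409 yr.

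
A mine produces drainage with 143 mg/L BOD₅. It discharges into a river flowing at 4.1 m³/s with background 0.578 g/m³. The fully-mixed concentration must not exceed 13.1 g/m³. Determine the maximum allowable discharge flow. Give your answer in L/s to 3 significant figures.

Mass balance at complete mixing: C_std·(Q_w + Q_r) = Q_w·C_e + Q_r·C_b.
Rearranging, Q_w = Q_r·(C_std − C_b)/(C_e − C_std) = 4.1·(13.1 − 0.578) / (143 − 13.1) = 0.3952 m³/s.
= 395.2 L/s.

395 L/s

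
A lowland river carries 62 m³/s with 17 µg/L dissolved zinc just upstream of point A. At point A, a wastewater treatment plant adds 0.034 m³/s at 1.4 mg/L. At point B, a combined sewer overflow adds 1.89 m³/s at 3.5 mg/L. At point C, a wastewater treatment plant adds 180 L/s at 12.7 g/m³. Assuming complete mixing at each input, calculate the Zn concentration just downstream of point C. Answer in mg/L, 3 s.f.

17 µg/L = 0.017 mg/L.
After input A: C = (62·0.017 + 0.034·1.4) / 62.03 = 0.01776 mg/L.
After input B: C = (62.03·0.01776 + 1.89·3.5) / 63.92 = 0.1207 mg/L.
180 L/s = 0.18 m³/s.
After input C: C = (63.92·0.1207 + 0.18·12.7) / 64.1 = 0.156 mg/L.

0.156 mg/L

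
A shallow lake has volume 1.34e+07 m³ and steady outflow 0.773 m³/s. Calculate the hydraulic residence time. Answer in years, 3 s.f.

0.549 yr

Q = 0.773 m³/s × 3.156e+07 s/yr = 2.439e+07 m³/yr.
Hydraulic residence time τ = V/Q = 1.34e+07/2.439e+07 = 0.5493 yr.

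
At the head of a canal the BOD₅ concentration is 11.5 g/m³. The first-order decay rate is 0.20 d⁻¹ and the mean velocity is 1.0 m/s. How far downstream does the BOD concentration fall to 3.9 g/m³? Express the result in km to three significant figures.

From C = C₀·e^(−kt), t = ln(C₀/C)/k = ln(11.5/3.9)/0.20 = 1.081/0.20 = 5.407 d.
Distance = v·t = 1.0 m/s × 4.672e+05 s = 4.672e+05 m = 467.2 km.

467 km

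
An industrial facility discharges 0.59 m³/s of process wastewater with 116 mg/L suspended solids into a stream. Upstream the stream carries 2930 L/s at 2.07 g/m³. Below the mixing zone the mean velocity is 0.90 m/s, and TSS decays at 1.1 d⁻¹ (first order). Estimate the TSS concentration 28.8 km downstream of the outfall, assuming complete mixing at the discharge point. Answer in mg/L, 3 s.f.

2930 L/s = 2.93 m³/s.
After complete mixing, C₀ = (0.59·116 + 2.93·2.07) / 3.52 = 21.17 mg/L.
Travel time t = 2.88e+04 m / 0.90 m/s = 3.2e+04 s = 0.3704 d.
C = 21.17·exp(−1.1·0.3704) = 21.17·0.6654 = 14.08 mg/L.

14.1 mg/L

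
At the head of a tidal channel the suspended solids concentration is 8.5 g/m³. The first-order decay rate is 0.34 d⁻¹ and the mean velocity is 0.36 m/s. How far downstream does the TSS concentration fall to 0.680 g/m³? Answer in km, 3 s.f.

From C = C₀·e^(−kt), t = ln(C₀/C)/k = ln(8.5/0.680)/0.34 = 2.526/0.34 = 7.429 d.
Distance = v·t = 0.36 m/s × 6.418e+05 s = 2.311e+05 m = 231.1 km.

231 km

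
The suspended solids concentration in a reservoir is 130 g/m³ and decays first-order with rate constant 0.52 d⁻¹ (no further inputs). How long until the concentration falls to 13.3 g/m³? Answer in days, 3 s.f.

t = ln(C₀/C)/k = ln(130/13.3)/0.52 = 2.28/0.52 = 4.384 d.

4.38 d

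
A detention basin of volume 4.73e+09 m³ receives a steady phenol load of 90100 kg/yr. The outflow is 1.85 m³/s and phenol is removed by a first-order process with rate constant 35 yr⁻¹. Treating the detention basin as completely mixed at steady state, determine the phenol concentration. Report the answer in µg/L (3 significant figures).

0.544 µg/L

Outflow Q = 1.85 m³/s × 3.156e+07 s/yr = 5.838e+07 m³/yr.
Steady-state CSTR mass balance: W = Q·C + k·V·C, so C = W/(Q + kV).
Q + kV = 5.838e+07 + 35·4.73e+09 = 1.656e+11 m³/yr.
C = 90100/1.656e+11 = 5.441e-07 kg/m³ = 0.0005441 mg/L = 0.5441 µg/L.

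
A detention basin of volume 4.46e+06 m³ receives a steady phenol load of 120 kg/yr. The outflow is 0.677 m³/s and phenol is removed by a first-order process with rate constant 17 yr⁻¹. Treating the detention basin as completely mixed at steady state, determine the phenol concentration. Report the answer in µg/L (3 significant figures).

Outflow Q = 0.677 m³/s × 3.156e+07 s/yr = 2.136e+07 m³/yr.
Steady-state CSTR mass balance: W = Q·C + k·V·C, so C = W/(Q + kV).
Q + kV = 2.136e+07 + 17·4.46e+06 = 9.718e+07 m³/yr.
C = 120/9.718e+07 = 1.235e-06 kg/m³ = 0.001235 mg/L = 1.235 µg/L.

1.23 µg/L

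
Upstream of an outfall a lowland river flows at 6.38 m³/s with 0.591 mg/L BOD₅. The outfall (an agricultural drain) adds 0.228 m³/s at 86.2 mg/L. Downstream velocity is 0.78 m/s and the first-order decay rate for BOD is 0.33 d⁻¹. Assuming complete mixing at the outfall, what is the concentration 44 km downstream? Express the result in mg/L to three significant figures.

2.86 mg/L

After complete mixing, C₀ = (0.228·86.2 + 6.38·0.591) / 6.608 = 3.545 mg/L.
Travel time t = 4.4e+04 m / 0.78 m/s = 5.641e+04 s = 0.6529 d.
C = 3.545·exp(−0.33·0.6529) = 3.545·0.8062 = 2.858 mg/L.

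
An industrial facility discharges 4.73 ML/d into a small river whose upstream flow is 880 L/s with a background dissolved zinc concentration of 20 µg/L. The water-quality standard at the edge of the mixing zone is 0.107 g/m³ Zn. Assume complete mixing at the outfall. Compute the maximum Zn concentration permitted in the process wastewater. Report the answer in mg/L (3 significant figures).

4.73 ML/d = 0.05475 m³/s.
880 L/s = 0.88 m³/s.
20 µg/L = 0.02 mg/L.
Mass balance: 0.107·0.9347 = 0.05475·Cₑ + 0.88·0.02.
Cₑ = (0.1 − 0.0176) / 0.05475 = 1.505 mg/L.

1.51 mg/L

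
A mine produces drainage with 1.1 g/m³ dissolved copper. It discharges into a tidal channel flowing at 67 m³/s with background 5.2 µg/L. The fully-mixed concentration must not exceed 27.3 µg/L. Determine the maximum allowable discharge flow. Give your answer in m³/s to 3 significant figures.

1.38 m³/s

5.2 µg/L = 0.0052 mg/L.
27.3 µg/L = 0.0273 mg/L.
Mass balance at complete mixing: C_std·(Q_w + Q_r) = Q_w·C_e + Q_r·C_b.
Rearranging, Q_w = Q_r·(C_std − C_b)/(C_e − C_std) = 67·(0.0273 − 0.0052) / (1.1 − 0.0273) = 1.38 m³/s.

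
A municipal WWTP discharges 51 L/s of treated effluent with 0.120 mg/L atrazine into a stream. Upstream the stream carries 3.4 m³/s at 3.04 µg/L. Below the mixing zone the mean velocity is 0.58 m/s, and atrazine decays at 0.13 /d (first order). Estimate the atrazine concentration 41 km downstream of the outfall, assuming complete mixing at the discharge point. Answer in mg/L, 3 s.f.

51 L/s = 0.051 m³/s.
3.04 µg/L = 0.00304 mg/L.
After complete mixing, C₀ = (0.051·0.12 + 3.4·0.00304) / 3.451 = 0.004768 mg/L.
Travel time t = 4.1e+04 m / 0.58 m/s = 7.069e+04 s = 0.8182 d.
C = 0.004768·exp(−0.13·0.8182) = 0.004768·0.8991 = 0.004287 mg/L.

0.00429 mg/L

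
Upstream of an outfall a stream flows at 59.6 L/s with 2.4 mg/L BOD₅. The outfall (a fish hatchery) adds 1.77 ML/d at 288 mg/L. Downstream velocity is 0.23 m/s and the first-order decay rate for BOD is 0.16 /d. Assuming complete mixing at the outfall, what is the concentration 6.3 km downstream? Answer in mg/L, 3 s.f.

1.77 ML/d = 0.02049 m³/s.
59.6 L/s = 0.0596 m³/s.
After complete mixing, C₀ = (0.02049·288 + 0.0596·2.4) / 0.08009 = 75.46 mg/L.
Travel time t = 6300 m / 0.23 m/s = 2.739e+04 s = 0.317 d.
C = 75.46·exp(−0.16·0.317) = 75.46·0.9505 = 71.72 mg/L.

71.7 mg/L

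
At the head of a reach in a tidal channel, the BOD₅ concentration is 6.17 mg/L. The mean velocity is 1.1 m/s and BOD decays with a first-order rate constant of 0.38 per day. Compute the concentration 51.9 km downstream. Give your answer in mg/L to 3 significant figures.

Travel time t = 51.9 km / 1.1 m/s = 5.19e+04/1.1 = 4.718e+04 s = 0.5461 d.
First-order decay: C = 6.17·exp(−0.38·0.5461) = 6.17·0.8126 = 5.014 mg/L.

5.01 mg/L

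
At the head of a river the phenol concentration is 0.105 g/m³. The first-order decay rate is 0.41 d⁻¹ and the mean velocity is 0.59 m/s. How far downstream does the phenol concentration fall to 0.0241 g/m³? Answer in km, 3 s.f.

183 km

From C = C₀·e^(−kt), t = ln(C₀/C)/k = ln(0.105/0.0241)/0.41 = 1.472/0.41 = 3.59 d.
Distance = v·t = 0.59 m/s × 3.101e+05 s = 1.83e+05 m = 183 km.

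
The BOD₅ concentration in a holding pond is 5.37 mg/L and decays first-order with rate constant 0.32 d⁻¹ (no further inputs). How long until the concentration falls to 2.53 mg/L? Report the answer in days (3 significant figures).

2.35 d

t = ln(C₀/C)/k = ln(5.37/2.53)/0.32 = 0.7526/0.32 = 2.352 d.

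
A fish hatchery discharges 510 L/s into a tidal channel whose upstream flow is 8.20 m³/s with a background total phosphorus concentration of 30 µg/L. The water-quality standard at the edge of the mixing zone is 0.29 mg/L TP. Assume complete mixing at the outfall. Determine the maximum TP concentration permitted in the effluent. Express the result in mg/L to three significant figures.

510 L/s = 0.51 m³/s.
30 µg/L = 0.03 mg/L.
Mass balance: 0.29·8.71 = 0.51·Cₑ + 8.2·0.03.
Cₑ = (2.526 − 0.246) / 0.51 = 4.47 mg/L.

4.47 mg/L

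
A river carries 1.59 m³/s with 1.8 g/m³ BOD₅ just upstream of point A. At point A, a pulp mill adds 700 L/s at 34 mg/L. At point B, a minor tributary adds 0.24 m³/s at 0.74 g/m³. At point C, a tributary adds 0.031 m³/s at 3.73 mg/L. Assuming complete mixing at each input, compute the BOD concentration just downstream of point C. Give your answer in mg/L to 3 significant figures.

700 L/s = 0.7 m³/s.
After input A: C = (1.59·1.8 + 0.7·34) / 2.29 = 11.64 mg/L.
After input B: C = (2.29·11.64 + 0.24·0.74) / 2.53 = 10.61 mg/L.
After input C: C = (2.53·10.61 + 0.031·3.73) / 2.561 = 10.53 mg/L.

10.5 mg/L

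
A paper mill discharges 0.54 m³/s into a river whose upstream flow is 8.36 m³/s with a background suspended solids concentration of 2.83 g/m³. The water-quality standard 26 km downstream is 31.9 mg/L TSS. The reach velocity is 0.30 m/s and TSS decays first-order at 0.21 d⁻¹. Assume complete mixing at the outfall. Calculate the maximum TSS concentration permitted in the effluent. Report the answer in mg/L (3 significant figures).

Travel time to the compliance point: t = 2.6e+04/0.30 = 8.667e+04 s = 1.003 d; decay factor exp(−0.21·1.003) = 0.8101.
So the concentration just after mixing may be at most 31.9/0.8101 = 39.38 mg/L.
Mass balance: 39.38·8.9 = 0.54·Cₑ + 8.36·2.83.
Cₑ = (350.5 − 23.66) / 0.54 = 605.2 mg/L.

605 mg/L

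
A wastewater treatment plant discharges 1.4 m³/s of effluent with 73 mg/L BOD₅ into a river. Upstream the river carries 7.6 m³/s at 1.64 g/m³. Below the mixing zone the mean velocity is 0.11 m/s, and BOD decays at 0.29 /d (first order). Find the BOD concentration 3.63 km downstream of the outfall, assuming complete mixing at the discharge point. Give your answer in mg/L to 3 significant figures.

11.4 mg/L

After complete mixing, C₀ = (1.4·73 + 7.6·1.64) / 9 = 12.74 mg/L.
Travel time t = 3630 m / 0.11 m/s = 3.3e+04 s = 0.3819 d.
C = 12.74·exp(−0.29·0.3819) = 12.74·0.8952 = 11.4 mg/L.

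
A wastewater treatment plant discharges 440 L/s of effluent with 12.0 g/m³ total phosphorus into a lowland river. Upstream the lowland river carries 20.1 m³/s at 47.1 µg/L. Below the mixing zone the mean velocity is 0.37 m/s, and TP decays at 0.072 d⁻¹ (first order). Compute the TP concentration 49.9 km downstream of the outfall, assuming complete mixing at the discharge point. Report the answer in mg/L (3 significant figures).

0.271 mg/L

440 L/s = 0.44 m³/s.
47.1 µg/L = 0.0471 mg/L.
After complete mixing, C₀ = (0.44·12 + 20.1·0.0471) / 20.54 = 0.3032 mg/L.
Travel time t = 4.99e+04 m / 0.37 m/s = 1.349e+05 s = 1.561 d.
C = 0.3032·exp(−0.072·1.561) = 0.3032·0.8937 = 0.2709 mg/L.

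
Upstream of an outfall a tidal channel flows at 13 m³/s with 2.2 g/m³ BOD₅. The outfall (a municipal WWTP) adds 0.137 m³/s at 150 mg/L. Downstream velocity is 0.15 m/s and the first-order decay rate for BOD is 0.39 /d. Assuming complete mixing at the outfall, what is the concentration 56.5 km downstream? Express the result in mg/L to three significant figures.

0.683 mg/L

After complete mixing, C₀ = (0.137·150 + 13·2.2) / 13.14 = 3.741 mg/L.
Travel time t = 5.65e+04 m / 0.15 m/s = 3.767e+05 s = 4.36 d.
C = 3.741·exp(−0.39·4.36) = 3.741·0.1826 = 0.6833 mg/L.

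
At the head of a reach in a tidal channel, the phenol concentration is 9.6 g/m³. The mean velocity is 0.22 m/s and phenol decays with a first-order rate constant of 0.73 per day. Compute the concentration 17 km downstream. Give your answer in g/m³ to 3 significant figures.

Travel time t = 17 km / 0.22 m/s = 1.7e+04/0.22 = 7.727e+04 s = 0.8944 d.
First-order decay: C = 9.6·exp(−0.73·0.8944) = 9.6·0.5205 = 4.997 g/m³.

5.00 g/m³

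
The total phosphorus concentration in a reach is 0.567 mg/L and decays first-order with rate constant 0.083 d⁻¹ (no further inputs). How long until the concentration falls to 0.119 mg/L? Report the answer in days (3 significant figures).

t = ln(C₀/C)/k = ln(0.567/0.119)/0.083 = 1.561/0.083 = 18.81 d.

18.8 d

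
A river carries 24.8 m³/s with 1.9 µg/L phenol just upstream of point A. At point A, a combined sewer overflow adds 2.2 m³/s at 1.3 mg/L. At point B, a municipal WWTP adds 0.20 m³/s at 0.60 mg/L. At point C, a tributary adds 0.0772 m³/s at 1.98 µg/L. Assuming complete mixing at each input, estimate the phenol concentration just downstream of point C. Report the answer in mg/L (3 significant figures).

0.111 mg/L

1.9 µg/L = 0.0019 mg/L.
After input A: C = (24.8·0.0019 + 2.2·1.3) / 27 = 0.1077 mg/L.
After input B: C = (27·0.1077 + 0.2·0.6) / 27.2 = 0.1113 mg/L.
1.98 µg/L = 0.00198 mg/L.
After input C: C = (27.2·0.1113 + 0.0772·0.00198) / 27.28 = 0.111 mg/L.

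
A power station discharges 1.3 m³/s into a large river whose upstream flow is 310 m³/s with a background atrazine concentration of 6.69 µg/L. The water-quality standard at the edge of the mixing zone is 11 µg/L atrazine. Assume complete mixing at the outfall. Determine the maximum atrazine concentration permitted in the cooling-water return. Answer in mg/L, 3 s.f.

6.69 µg/L = 0.00669 mg/L.
11 µg/L = 0.011 mg/L.
Mass balance: 0.011·311.3 = 1.3·Cₑ + 310·0.00669.
Cₑ = (3.424 − 2.074) / 1.3 = 1.039 mg/L.

1.04 mg/L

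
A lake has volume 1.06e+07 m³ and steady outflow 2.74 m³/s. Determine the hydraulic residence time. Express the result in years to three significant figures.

Q = 2.74 m³/s × 3.156e+07 s/yr = 8.647e+07 m³/yr.
Hydraulic residence time τ = V/Q = 1.06e+07/8.647e+07 = 0.1226 yr.

0.123 yr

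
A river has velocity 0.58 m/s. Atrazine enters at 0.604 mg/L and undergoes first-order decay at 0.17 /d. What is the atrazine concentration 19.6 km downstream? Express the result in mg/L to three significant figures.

0.565 mg/L

Travel time t = 19.6 km / 0.58 m/s = 1.96e+04/0.58 = 3.379e+04 s = 0.3911 d.
First-order decay: C = 0.604·exp(−0.17·0.3911) = 0.604·0.9357 = 0.5651 mg/L.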